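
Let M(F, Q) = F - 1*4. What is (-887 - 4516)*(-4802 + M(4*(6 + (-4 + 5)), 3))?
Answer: 25815534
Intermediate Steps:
M(F, Q) = -4 + F (M(F, Q) = F - 4 = -4 + F)
(-887 - 4516)*(-4802 + M(4*(6 + (-4 + 5)), 3)) = (-887 - 4516)*(-4802 + (-4 + 4*(6 + (-4 + 5)))) = -5403*(-4802 + (-4 + 4*(6 + 1))) = -5403*(-4802 + (-4 + 4*7)) = -5403*(-4802 + (-4 + 28)) = -5403*(-4802 + 24) = -5403*(-4778) = 25815534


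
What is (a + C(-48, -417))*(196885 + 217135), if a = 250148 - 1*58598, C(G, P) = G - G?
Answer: 79305531000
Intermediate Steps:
C(G, P) = 0
a = 191550 (a = 250148 - 58598 = 191550)
(a + C(-48, -417))*(196885 + 217135) = (191550 + 0)*(196885 + 217135) = 191550*414020 = 79305531000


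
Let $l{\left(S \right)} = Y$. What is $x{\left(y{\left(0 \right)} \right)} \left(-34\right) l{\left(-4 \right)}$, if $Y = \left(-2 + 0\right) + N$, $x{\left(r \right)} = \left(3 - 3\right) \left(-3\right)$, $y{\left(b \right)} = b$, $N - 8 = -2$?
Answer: $0$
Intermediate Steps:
$N = 6$ ($N = 8 - 2 = 6$)
$x{\left(r \right)} = 0$ ($x{\left(r \right)} = 0 \left(-3\right) = 0$)
$Y = 4$ ($Y = \left(-2 + 0\right) + 6 = -2 + 6 = 4$)
$l{\left(S \right)} = 4$
$x{\left(y{\left(0 \right)} \right)} \left(-34\right) l{\left(-4 \right)} = 0 \left(-34\right) 4 = 0 \cdot 4 = 0$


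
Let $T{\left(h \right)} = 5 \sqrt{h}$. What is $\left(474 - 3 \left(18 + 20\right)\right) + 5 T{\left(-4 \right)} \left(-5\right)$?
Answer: $360 - 250 i \approx 360.0 - 250.0 i$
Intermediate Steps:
$\left(474 - 3 \left(18 + 20\right)\right) + 5 T{\left(-4 \right)} \left(-5\right) = \left(474 - 3 \left(18 + 20\right)\right) + 5 \cdot 5 \sqrt{-4} \left(-5\right) = \left(474 - 114\right) + 5 \cdot 5 \cdot 2 i \left(-5\right) = \left(474 - 114\right) + 5 \cdot 10 i \left(-5\right) = 360 + 50 i \left(-5\right) = 360 - 250 i$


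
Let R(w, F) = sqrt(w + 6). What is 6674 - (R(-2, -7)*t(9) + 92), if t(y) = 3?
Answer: 6576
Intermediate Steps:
R(w, F) = sqrt(6 + w)
6674 - (R(-2, -7)*t(9) + 92) = 6674 - (sqrt(6 - 2)*3 + 92) = 6674 - (sqrt(4)*3 + 92) = 6674 - (2*3 + 92) = 6674 - (6 + 92) = 6674 - 1*98 = 6674 - 98 = 6576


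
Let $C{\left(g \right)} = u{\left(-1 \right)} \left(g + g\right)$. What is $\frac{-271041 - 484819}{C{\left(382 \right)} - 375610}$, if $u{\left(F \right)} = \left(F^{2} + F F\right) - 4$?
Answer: $\frac{377930}{188569} \approx 2.0042$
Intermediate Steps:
$u{\left(F \right)} = -4 + 2 F^{2}$ ($u{\left(F \right)} = \left(F^{2} + F^{2}\right) - 4 = 2 F^{2} - 4 = -4 + 2 F^{2}$)
$C{\left(g \right)} = - 4 g$ ($C{\left(g \right)} = \left(-4 + 2 \left(-1\right)^{2}\right) \left(g + g\right) = \left(-4 + 2 \cdot 1\right) 2 g = \left(-4 + 2\right) 2 g = - 2 \cdot 2 g = - 4 g$)
$\frac{-271041 - 484819}{C{\left(382 \right)} - 375610} = \frac{-271041 - 484819}{\left(-4\right) 382 - 375610} = - \frac{755860}{-1528 - 375610} = - \frac{755860}{-377138} = \left(-755860\right) \left(- \frac{1}{377138}\right) = \frac{377930}{188569}$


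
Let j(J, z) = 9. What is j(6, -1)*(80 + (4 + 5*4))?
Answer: 936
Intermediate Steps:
j(6, -1)*(80 + (4 + 5*4)) = 9*(80 + (4 + 5*4)) = 9*(80 + (4 + 20)) = 9*(80 + 24) = 9*104 = 936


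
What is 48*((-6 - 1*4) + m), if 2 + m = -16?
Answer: -1344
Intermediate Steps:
m = -18 (m = -2 - 16 = -18)
48*((-6 - 1*4) + m) = 48*((-6 - 1*4) - 18) = 48*((-6 - 4) - 18) = 48*(-10 - 18) = 48*(-28) = -1344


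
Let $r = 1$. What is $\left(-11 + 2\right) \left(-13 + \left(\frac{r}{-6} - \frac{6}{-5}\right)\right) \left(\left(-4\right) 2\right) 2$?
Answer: $- \frac{8616}{5} \approx -1723.2$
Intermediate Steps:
$\left(-11 + 2\right) \left(-13 + \left(\frac{r}{-6} - \frac{6}{-5}\right)\right) \left(\left(-4\right) 2\right) 2 = \left(-11 + 2\right) \left(-13 + \left(1 \frac{1}{-6} - \frac{6}{-5}\right)\right) \left(\left(-4\right) 2\right) 2 = - 9 \left(-13 + \left(1 \left(- \frac{1}{6}\right) - - \frac{6}{5}\right)\right) \left(-8\right) 2 = - 9 \left(-13 + \left(- \frac{1}{6} + \frac{6}{5}\right)\right) \left(-8\right) 2 = - 9 \left(-13 + \frac{31}{30}\right) \left(-8\right) 2 = \left(-9\right) \left(- \frac{359}{30}\right) \left(-8\right) 2 = \frac{1077}{10} \left(-8\right) 2 = \left(- \frac{4308}{5}\right) 2 = - \frac{8616}{5}$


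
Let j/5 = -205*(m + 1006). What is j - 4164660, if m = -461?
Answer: -4723285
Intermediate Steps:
j = -558625 (j = 5*(-205*(-461 + 1006)) = 5*(-205*545) = 5*(-111725) = -558625)
j - 4164660 = -558625 - 4164660 = -4723285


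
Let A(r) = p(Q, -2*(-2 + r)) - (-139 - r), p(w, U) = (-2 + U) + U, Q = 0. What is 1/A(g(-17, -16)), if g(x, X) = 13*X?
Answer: 1/769 ≈ 0.0013004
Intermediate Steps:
p(w, U) = -2 + 2*U
A(r) = 145 - 3*r (A(r) = (-2 + 2*(-2*(-2 + r))) - (-139 - r) = (-2 + 2*(4 - 2*r)) + (139 + r) = (-2 + (8 - 4*r)) + (139 + r) = (6 - 4*r) + (139 + r) = 145 - 3*r)
1/A(g(-17, -16)) = 1/(145 - 39*(-16)) = 1/(145 - 3*(-208)) = 1/(145 + 624) = 1/769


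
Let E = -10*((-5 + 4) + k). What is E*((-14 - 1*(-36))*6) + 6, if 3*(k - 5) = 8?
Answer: -8794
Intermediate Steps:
k = 23/3 (k = 5 + (1/3)*8 = 5 + 8/3 = 23/3 ≈ 7.6667)
E = -200/3 (E = -10*((-5 + 4) + 23/3) = -10*(-1 + 23/3) = -10*20/3 = -200/3 ≈ -66.667)
E*((-14 - 1*(-36))*6) + 6 = -200*(-14 - 1*(-36))*6/3 + 6 = -200*(-14 + 36)*6/3 + 6 = -4400*6/3 + 6 = -200/3*132 + 6 = -8800 + 6 = -8794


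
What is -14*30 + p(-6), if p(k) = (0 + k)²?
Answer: -384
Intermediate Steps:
p(k) = k²
-14*30 + p(-6) = -14*30 + (-6)² = -420 + 36 = -384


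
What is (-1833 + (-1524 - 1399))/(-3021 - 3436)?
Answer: 4756/6457 ≈ 0.73656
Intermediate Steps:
(-1833 + (-1524 - 1399))/(-3021 - 3436) = (-1833 - 2923)/(-6457) = -4756*(-1/6457) = 4756/6457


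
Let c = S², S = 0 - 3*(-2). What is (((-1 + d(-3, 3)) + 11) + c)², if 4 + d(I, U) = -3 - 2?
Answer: 1369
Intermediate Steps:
S = 6 (S = 0 + 6 = 6)
d(I, U) = -9 (d(I, U) = -4 + (-3 - 2) = -4 - 5 = -9)
c = 36 (c = 6² = 36)
(((-1 + d(-3, 3)) + 11) + c)² = (((-1 - 9) + 11) + 36)² = ((-10 + 11) + 36)² = (1 + 36)² = 37² = 1369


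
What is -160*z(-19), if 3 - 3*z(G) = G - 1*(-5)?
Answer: -2720/3 ≈ -906.67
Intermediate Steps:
z(G) = -⅔ - G/3 (z(G) = 1 - (G - 1*(-5))/3 = 1 - (G + 5)/3 = 1 - (5 + G)/3 = 1 + (-5/3 - G/3) = -⅔ - G/3)
-160*z(-19) = -160*(-⅔ - ⅓*(-19)) = -160*(-⅔ + 19/3) = -160*17/3 = -2720/3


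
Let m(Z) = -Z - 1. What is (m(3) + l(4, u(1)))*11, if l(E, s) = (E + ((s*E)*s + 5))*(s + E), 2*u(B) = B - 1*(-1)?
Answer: 671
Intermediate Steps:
u(B) = ½ + B/2 (u(B) = (B - 1*(-1))/2 = (B + 1)/2 = (1 + B)/2 = ½ + B/2)
l(E, s) = (E + s)*(5 + E + E*s²) (l(E, s) = (E + ((E*s)*s + 5))*(E + s) = (E + (E*s² + 5))*(E + s) = (E + (5 + E*s²))*(E + s) = (5 + E + E*s²)*(E + s) = (E + s)*(5 + E + E*s²))
m(Z) = -1 - Z
(m(3) + l(4, u(1)))*11 = ((-1 - 1*3) + (4² + 5*4 + 5*(½ + (½)*1) + 4*(½ + (½)*1) + 4*(½ + (½)*1)³ + 4²*(½ + (½)*1)²))*11 = ((-1 - 3) + (16 + 20 + 5*(½ + ½) + 4*(½ + ½) + 4*(½ + ½)³ + 16*(½ + ½)²))*11 = (-4 + (16 + 20 + 5*1 + 4*1 + 4*1³ + 16*1²))*11 = (-4 + (16 + 20 + 5 + 4 + 4*1 + 16*1))*11 = (-4 + (16 + 20 + 5 + 4 + 4 + 16))*11 = (-4 + 65)*11 = 61*11 = 671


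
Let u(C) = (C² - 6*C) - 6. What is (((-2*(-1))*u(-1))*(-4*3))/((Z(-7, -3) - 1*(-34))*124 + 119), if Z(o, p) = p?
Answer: -8/1321 ≈ -0.0060560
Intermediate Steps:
u(C) = -6 + C² - 6*C
(((-2*(-1))*u(-1))*(-4*3))/((Z(-7, -3) - 1*(-34))*124 + 119) = (((-2*(-1))*(-6 + (-1)² - 6*(-1)))*(-4*3))/((-3 - 1*(-34))*124 + 119) = ((2*(-6 + 1 + 6))*(-12))/((-3 + 34)*124 + 119) = ((2*1)*(-12))/(31*124 + 119) = (2*(-12))/(3844 + 119) = -24/3963 = -24*1/3963 = -8/1321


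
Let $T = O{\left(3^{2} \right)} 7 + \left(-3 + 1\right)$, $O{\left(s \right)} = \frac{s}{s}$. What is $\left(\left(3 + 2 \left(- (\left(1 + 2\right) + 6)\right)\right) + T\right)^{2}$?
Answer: $100$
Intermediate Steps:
$O{\left(s \right)} = 1$
$T = 5$ ($T = 1 \cdot 7 + \left(-3 + 1\right) = 7 - 2 = 5$)
$\left(\left(3 + 2 \left(- (\left(1 + 2\right) + 6)\right)\right) + T\right)^{2} = \left(\left(3 + 2 \left(- (\left(1 + 2\right) + 6)\right)\right) + 5\right)^{2} = \left(\left(3 + 2 \left(- (3 + 6)\right)\right) + 5\right)^{2} = \left(\left(3 + 2 \left(\left(-1\right) 9\right)\right) + 5\right)^{2} = \left(\left(3 + 2 \left(-9\right)\right) + 5\right)^{2} = \left(\left(3 - 18\right) + 5\right)^{2} = \left(-15 + 5\right)^{2} = \left(-10\right)^{2} = 100$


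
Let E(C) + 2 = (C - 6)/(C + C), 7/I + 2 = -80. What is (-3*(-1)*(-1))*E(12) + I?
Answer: 847/164 ≈ 5.1646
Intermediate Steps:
I = -7/82 (I = 7/(-2 - 80) = 7/(-82) = 7*(-1/82) = -7/82 ≈ -0.085366)
E(C) = -2 + (-6 + C)/(2*C) (E(C) = -2 + (C - 6)/(C + C) = -2 + (-6 + C)/((2*C)) = -2 + (-6 + C)*(1/(2*C)) = -2 + (-6 + C)/(2*C))
(-3*(-1)*(-1))*E(12) + I = (-3*(-1)*(-1))*(-3/2 - 3/12) - 7/82 = (3*(-1))*(-3/2 - 3*1/12) - 7/82 = -3*(-3/2 - 1/4) - 7/82 = -3*(-7/4) - 7/82 = 21/4 - 7/82 = 847/164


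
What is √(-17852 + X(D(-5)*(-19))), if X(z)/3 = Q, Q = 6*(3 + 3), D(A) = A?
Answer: 4*I*√1109 ≈ 133.21*I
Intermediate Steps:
Q = 36 (Q = 6*6 = 36)
X(z) = 108 (X(z) = 3*36 = 108)
√(-17852 + X(D(-5)*(-19))) = √(-17852 + 108) = √(-17744) = 4*I*√1109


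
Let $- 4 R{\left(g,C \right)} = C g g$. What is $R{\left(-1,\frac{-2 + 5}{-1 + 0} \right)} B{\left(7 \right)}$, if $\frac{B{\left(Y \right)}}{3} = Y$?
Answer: $\frac{63}{4} \approx 15.75$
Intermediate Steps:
$B{\left(Y \right)} = 3 Y$
$R{\left(g,C \right)} = - \frac{C g^{2}}{4}$ ($R{\left(g,C \right)} = - \frac{C g g}{4} = - \frac{C g^{2}}{4}$)
$R{\left(-1,\frac{-2 + 5}{-1 + 0} \right)} B{\left(7 \right)} = - \frac{\frac{-2 + 5}{-1 + 0} \left(-1\right)^{2}}{4} \cdot 3 \cdot 7 = \left(- \frac{1}{4}\right) \frac{3}{-1} \cdot 1 \cdot 21 = \left(- \frac{1}{4}\right) 3 \left(-1\right) 1 \cdot 21 = \left(- \frac{1}{4}\right) \left(-3\right) 1 \cdot 21 = \frac{3}{4} \cdot 21 = \frac{63}{4}$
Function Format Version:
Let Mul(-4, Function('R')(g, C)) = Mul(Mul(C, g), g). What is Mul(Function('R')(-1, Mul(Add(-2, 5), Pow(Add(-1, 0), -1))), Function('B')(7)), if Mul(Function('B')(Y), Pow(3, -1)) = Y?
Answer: Rational(63, 4) ≈ 15.750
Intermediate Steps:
Function('B')(Y) = Mul(3, Y)
Function('R')(g, C) = Mul(Rational(-1, 4), C, Pow(g, 2)) (Function('R')(g, C) = Mul(Rational(-1, 4), Mul(Mul(C, g), g)) = Mul(Rational(-1, 4), Mul(C, Pow(g, 2))) = Mul(Rational(-1, 4), C, Pow(g, 2)))
Mul(Function('R')(-1, Mul(Add(-2, 5), Pow(Add(-1, 0), -1))), Function('B')(7)) = Mul(Mul(Rational(-1, 4), Mul(Add(-2, 5), Pow(Add(-1, 0), -1)), Pow(-1, 2)), Mul(3, 7)) = Mul(Mul(Rational(-1, 4), Mul(3, Pow(-1, -1)), 1), 21) = Mul(Mul(Rational(-1, 4), Mul(3, -1), 1), 21) = Mul(Mul(Rational(-1, 4), -3, 1), 21) = Mul(Rational(3, 4), 21) = Rational(63, 4)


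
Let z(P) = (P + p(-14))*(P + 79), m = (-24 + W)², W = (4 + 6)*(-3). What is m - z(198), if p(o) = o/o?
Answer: -52207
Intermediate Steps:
W = -30 (W = 10*(-3) = -30)
m = 2916 (m = (-24 - 30)² = (-54)² = 2916)
p(o) = 1
z(P) = (1 + P)*(79 + P) (z(P) = (P + 1)*(P + 79) = (1 + P)*(79 + P))
m - z(198) = 2916 - (79 + 198² + 80*198) = 2916 - (79 + 39204 + 15840) = 2916 - 1*55123 = 2916 - 55123 = -52207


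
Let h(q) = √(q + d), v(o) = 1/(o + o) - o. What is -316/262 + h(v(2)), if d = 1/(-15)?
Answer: -158/131 + I*√1635/30 ≈ -1.2061 + 1.3478*I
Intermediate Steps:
v(o) = 1/(2*o) - o
d = -1/15 ≈ -0.066667
h(q) = √(-1/15 + q) (h(q) = √(q - 1/15) = √(-1/15 + q))
-316/262 + h(v(2)) = -316/262 + √(-15 + 225*((½)/2 - 1*2))/15 = -316*1/262 + √(-15 + 225*((½)*(½) - 2))/15 = -158/131 + √(-15 + 225*(¼ - 2))/15 = -158/131 + √(-15 + 225*(-7/4))/15 = -158/131 + √(-15 - 1575/4)/15 = -158/131 + √(-1635/4)/15 = -158/131 + (I*√1635/2)/15 = -158/131 + I*√1635/30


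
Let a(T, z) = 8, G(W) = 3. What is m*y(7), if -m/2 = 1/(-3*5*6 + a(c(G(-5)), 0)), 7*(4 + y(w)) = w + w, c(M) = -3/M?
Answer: -2/41 ≈ -0.048781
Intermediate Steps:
y(w) = -4 + 2*w/7 (y(w) = -4 + (w + w)/7 = -4 + (2*w)/7 = -4 + 2*w/7)
m = 1/41 (m = -2/(-3*5*6 + 8) = -2/(-15*6 + 8) = -2/(-90 + 8) = -2/(-82) = -2*(-1/82) = 1/41 ≈ 0.024390)
m*y(7) = (-4 + (2/7)*7)/41 = (-4 + 2)/41 = (1/41)*(-2) = -2/41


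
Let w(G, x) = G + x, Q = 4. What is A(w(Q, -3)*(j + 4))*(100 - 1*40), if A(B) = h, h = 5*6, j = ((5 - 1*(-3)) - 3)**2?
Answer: 1800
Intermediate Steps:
j = 25 (j = ((5 + 3) - 3)**2 = (8 - 3)**2 = 5**2 = 25)
h = 30
A(B) = 30
A(w(Q, -3)*(j + 4))*(100 - 1*40) = 30*(100 - 1*40) = 30*(100 - 40) = 30*60 = 1800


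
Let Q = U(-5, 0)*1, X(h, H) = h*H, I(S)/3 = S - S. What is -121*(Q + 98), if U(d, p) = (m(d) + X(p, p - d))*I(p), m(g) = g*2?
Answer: -11858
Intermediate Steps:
I(S) = 0 (I(S) = 3*(S - S) = 3*0 = 0)
m(g) = 2*g
X(h, H) = H*h
U(d, p) = 0 (U(d, p) = (2*d + (p - d)*p)*0 = (2*d + p*(p - d))*0 = 0)
Q = 0 (Q = 0*1 = 0)
-121*(Q + 98) = -121*(0 + 98) = -121*98 = -11858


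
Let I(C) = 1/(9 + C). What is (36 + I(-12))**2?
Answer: 11449/9 ≈ 1272.1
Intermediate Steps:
(36 + I(-12))**2 = (36 + 1/(9 - 12))**2 = (36 + 1/(-3))**2 = (36 - 1/3)**2 = (107/3)**2 = 11449/9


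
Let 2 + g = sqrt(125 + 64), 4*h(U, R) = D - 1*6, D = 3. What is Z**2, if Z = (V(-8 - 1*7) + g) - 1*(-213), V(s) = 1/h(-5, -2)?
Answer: 397342/9 + 1258*sqrt(21) ≈ 49914.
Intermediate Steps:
h(U, R) = -3/4 (h(U, R) = (3 - 1*6)/4 = (3 - 6)/4 = (1/4)*(-3) = -3/4)
V(s) = -4/3 (V(s) = 1/(-3/4) = -4/3)
g = -2 + 3*sqrt(21) (g = -2 + sqrt(125 + 64) = -2 + sqrt(189) = -2 + 3*sqrt(21) ≈ 11.748)
Z = 629/3 + 3*sqrt(21) (Z = (-4/3 + (-2 + 3*sqrt(21))) - 1*(-213) = (-10/3 + 3*sqrt(21)) + 213 = 629/3 + 3*sqrt(21) ≈ 223.41)
Z**2 = (629/3 + 3*sqrt(21))**2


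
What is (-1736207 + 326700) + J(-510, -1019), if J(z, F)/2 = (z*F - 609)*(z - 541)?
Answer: -1092517769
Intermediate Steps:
J(z, F) = 2*(-609 + F*z)*(-541 + z) (J(z, F) = 2*((z*F - 609)*(z - 541)) = 2*((F*z - 609)*(-541 + z)) = 2*((-609 + F*z)*(-541 + z)) = 2*(-609 + F*z)*(-541 + z))
(-1736207 + 326700) + J(-510, -1019) = (-1736207 + 326700) + (658938 - 1218*(-510) - 1082*(-1019)*(-510) + 2*(-1019)*(-510)²) = -1409507 + (658938 + 621180 - 562304580 + 2*(-1019)*260100) = -1409507 + (658938 + 621180 - 562304580 - 530083800) = -1409507 - 1091108262 = -1092517769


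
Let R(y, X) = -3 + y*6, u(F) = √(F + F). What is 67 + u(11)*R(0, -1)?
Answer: 67 - 3*√22 ≈ 52.929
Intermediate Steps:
u(F) = √2*√F (u(F) = √(2*F) = √2*√F)
R(y, X) = -3 + 6*y
67 + u(11)*R(0, -1) = 67 + (√2*√11)*(-3 + 6*0) = 67 + √22*(-3 + 0) = 67 + √22*(-3) = 67 - 3*√22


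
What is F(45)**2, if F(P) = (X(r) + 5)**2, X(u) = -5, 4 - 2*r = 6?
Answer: 0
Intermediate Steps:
r = -1 (r = 2 - 1/2*6 = 2 - 3 = -1)
F(P) = 0 (F(P) = (-5 + 5)**2 = 0**2 = 0)
F(45)**2 = 0**2 = 0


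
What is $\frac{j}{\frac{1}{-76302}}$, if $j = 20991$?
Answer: $-1601655282$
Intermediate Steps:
$\frac{j}{\frac{1}{-76302}} = \frac{20991}{\frac{1}{-76302}} = \frac{20991}{- \frac{1}{76302}} = 20991 \left(-76302\right) = -1601655282$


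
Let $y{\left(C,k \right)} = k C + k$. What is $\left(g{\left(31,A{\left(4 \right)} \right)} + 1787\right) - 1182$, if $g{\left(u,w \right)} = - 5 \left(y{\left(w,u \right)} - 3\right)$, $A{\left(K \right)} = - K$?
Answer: $1085$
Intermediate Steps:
$y{\left(C,k \right)} = k + C k$ ($y{\left(C,k \right)} = C k + k = k + C k$)
$g{\left(u,w \right)} = 15 - 5 u \left(1 + w\right)$ ($g{\left(u,w \right)} = - 5 \left(u \left(1 + w\right) - 3\right) = - 5 \left(-3 + u \left(1 + w\right)\right) = 15 - 5 u \left(1 + w\right)$)
$\left(g{\left(31,A{\left(4 \right)} \right)} + 1787\right) - 1182 = \left(\left(15 - 155 \left(1 - 4\right)\right) + 1787\right) - 1182 = \left(\left(15 - 155 \left(-3\right)\right) + 1787\right) - 1182 = \left(\left(15 + 465\right) + 1787\right) - 1182 = \left(480 + 1787\right) - 1182 = 2267 - 1182 = 1085$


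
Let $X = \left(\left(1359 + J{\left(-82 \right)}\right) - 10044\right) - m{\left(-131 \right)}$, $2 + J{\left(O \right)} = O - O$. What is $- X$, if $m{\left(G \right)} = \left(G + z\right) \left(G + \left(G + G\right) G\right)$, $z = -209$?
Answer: $-11616253$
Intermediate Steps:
$J{\left(O \right)} = -2$ ($J{\left(O \right)} = -2 + \left(O - O\right) = -2 + 0 = -2$)
$m{\left(G \right)} = \left(-209 + G\right) \left(G + 2 G^{2}\right)$ ($m{\left(G \right)} = \left(G - 209\right) \left(G + \left(G + G\right) G\right) = \left(-209 + G\right) \left(G + 2 G G\right) = \left(-209 + G\right) \left(G + 2 G^{2}\right)$)
$X = 11616253$ ($X = \left(\left(1359 - 2\right) - 10044\right) - - 131 \left(-209 - -54627 + 2 \left(-131\right)^{2}\right) = \left(1357 - 10044\right) - - 131 \left(-209 + 54627 + 2 \cdot 17161\right) = -8687 - - 131 \left(-209 + 54627 + 34322\right) = -8687 - \left(-131\right) 88740 = -8687 - -11624940 = -8687 + 11624940 = 11616253$)
$- X = \left(-1\right) 11616253 = -11616253$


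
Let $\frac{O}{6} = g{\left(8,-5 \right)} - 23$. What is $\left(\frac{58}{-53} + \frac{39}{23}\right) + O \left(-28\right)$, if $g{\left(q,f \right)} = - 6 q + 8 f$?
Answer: $\frac{22732645}{1219} \approx 18649.0$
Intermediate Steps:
$O = -666$ ($O = 6 \left(\left(\left(-6\right) 8 + 8 \left(-5\right)\right) - 23\right) = 6 \left(\left(-48 - 40\right) - 23\right) = 6 \left(-88 - 23\right) = 6 \left(-111\right) = -666$)
$\left(\frac{58}{-53} + \frac{39}{23}\right) + O \left(-28\right) = \left(\frac{58}{-53} + \frac{39}{23}\right) - -18648 = \left(58 \left(- \frac{1}{53}\right) + 39 \cdot \frac{1}{23}\right) + 18648 = \left(- \frac{58}{53} + \frac{39}{23}\right) + 18648 = \frac{733}{1219} + 18648 = \frac{22732645}{1219}$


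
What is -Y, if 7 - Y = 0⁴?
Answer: -7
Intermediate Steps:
Y = 7 (Y = 7 - 1*0⁴ = 7 - 1*0 = 7 + 0 = 7)
-Y = -1*7 = -7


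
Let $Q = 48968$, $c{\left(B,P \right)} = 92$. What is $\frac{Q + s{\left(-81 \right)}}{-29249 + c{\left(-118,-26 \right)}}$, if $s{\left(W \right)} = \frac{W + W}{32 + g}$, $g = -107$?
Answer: $- \frac{1224254}{728925} \approx -1.6795$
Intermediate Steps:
$s{\left(W \right)} = - \frac{2 W}{75}$ ($s{\left(W \right)} = \frac{W + W}{32 - 107} = \frac{2 W}{-75} = 2 W \left(- \frac{1}{75}\right) = - \frac{2 W}{75}$)
$\frac{Q + s{\left(-81 \right)}}{-29249 + c{\left(-118,-26 \right)}} = \frac{48968 - - \frac{54}{25}}{-29249 + 92} = \frac{48968 + \frac{54}{25}}{-29157} = \frac{1224254}{25} \left(- \frac{1}{29157}\right) = - \frac{1224254}{728925}$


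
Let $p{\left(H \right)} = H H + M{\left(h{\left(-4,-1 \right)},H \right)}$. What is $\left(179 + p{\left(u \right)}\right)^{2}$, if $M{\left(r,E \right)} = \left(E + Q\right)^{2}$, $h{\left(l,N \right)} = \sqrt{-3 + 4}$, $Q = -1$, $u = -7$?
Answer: $85264$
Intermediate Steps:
$h{\left(l,N \right)} = 1$ ($h{\left(l,N \right)} = \sqrt{1} = 1$)
$M{\left(r,E \right)} = \left(-1 + E\right)^{2}$ ($M{\left(r,E \right)} = \left(E - 1\right)^{2} = \left(-1 + E\right)^{2}$)
$p{\left(H \right)} = H^{2} + \left(-1 + H\right)^{2}$ ($p{\left(H \right)} = H H + \left(-1 + H\right)^{2} = H^{2} + \left(-1 + H\right)^{2}$)
$\left(179 + p{\left(u \right)}\right)^{2} = \left(179 + \left(\left(-7\right)^{2} + \left(-1 - 7\right)^{2}\right)\right)^{2} = \left(179 + \left(49 + \left(-8\right)^{2}\right)\right)^{2} = \left(179 + \left(49 + 64\right)\right)^{2} = \left(179 + 113\right)^{2} = 292^{2} = 85264$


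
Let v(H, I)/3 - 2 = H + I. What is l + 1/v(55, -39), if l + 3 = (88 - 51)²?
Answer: 73765/54 ≈ 1366.0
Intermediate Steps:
v(H, I) = 6 + 3*H + 3*I (v(H, I) = 6 + 3*(H + I) = 6 + (3*H + 3*I) = 6 + 3*H + 3*I)
l = 1366 (l = -3 + (88 - 51)² = -3 + 37² = -3 + 1369 = 1366)
l + 1/v(55, -39) = 1366 + 1/(6 + 3*55 + 3*(-39)) = 1366 + 1/(6 + 165 - 117) = 1366 + 1/54 = 73765/54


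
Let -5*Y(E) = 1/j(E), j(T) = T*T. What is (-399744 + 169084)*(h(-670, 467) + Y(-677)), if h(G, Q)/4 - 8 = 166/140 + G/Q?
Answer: -10714789812434628/1498277501 ≈ -7.1514e+6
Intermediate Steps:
j(T) = T²
h(G, Q) = 1286/35 + 4*G/Q (h(G, Q) = 32 + 4*(166/140 + G/Q) = 32 + 4*(166*(1/140) + G/Q) = 32 + 4*(83/70 + G/Q) = 32 + (166/35 + 4*G/Q) = 1286/35 + 4*G/Q)
Y(E) = -1/(5*E²)
(-399744 + 169084)*(h(-670, 467) + Y(-677)) = (-399744 + 169084)*((1286/35 + 4*(-670)/467) - ⅕/(-677)²) = -230660*((1286/35 + 4*(-670)*(1/467)) - ⅕*1/458329) = -230660*((1286/35 - 2680/467) - 1/2291645) = -230660*(506762/16345 - 1/2291645) = -230660*232263717429/7491387505 = -10714789812434628/1498277501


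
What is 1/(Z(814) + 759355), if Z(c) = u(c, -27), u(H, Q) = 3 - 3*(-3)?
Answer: 1/759367 ≈ 1.3169e-6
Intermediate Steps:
u(H, Q) = 12 (u(H, Q) = 3 + 9 = 12)
Z(c) = 12
1/(Z(814) + 759355) = 1/(12 + 759355) = 1/759367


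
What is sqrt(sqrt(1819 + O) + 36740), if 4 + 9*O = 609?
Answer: 2*sqrt(82665 + 3*sqrt(1061))/3 ≈ 191.79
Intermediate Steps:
O = 605/9 (O = -4/9 + (1/9)*609 = -4/9 + 203/3 = 605/9 ≈ 67.222)
sqrt(sqrt(1819 + O) + 36740) = sqrt(sqrt(1819 + 605/9) + 36740) = sqrt(sqrt(16976/9) + 36740) = sqrt(4*sqrt(1061)/3 + 36740) = sqrt(36740 + 4*sqrt(1061)/3)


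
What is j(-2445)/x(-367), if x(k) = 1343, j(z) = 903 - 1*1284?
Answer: -381/1343 ≈ -0.28369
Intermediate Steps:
j(z) = -381 (j(z) = 903 - 1284 = -381)
j(-2445)/x(-367) = -381/1343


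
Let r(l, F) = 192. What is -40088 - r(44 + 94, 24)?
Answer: -40280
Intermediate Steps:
-40088 - r(44 + 94, 24) = -40088 - 1*192 = -40088 - 192 = -40280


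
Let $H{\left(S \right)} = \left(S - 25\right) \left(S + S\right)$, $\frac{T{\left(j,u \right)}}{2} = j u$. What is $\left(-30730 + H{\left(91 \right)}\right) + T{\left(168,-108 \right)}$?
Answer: $-55006$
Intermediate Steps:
$T{\left(j,u \right)} = 2 j u$
$H{\left(S \right)} = 2 S \left(-25 + S\right)$ ($H{\left(S \right)} = \left(-25 + S\right) 2 S = 2 S \left(-25 + S\right)$)
$\left(-30730 + H{\left(91 \right)}\right) + T{\left(168,-108 \right)} = \left(-30730 + 2 \cdot 91 \left(-25 + 91\right)\right) + 2 \cdot 168 \left(-108\right) = \left(-30730 + 2 \cdot 91 \cdot 66\right) - 36288 = \left(-30730 + 12012\right) - 36288 = -18718 - 36288 = -55006$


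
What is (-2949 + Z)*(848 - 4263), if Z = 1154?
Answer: 6129925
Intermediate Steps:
(-2949 + Z)*(848 - 4263) = (-2949 + 1154)*(848 - 4263) = -1795*(-3415) = 6129925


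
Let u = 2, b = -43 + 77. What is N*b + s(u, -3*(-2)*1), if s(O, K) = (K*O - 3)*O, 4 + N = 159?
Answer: 5288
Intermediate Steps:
b = 34
N = 155 (N = -4 + 159 = 155)
s(O, K) = O*(-3 + K*O) (s(O, K) = (-3 + K*O)*O = O*(-3 + K*O))
N*b + s(u, -3*(-2)*1) = 155*34 + 2*(-3 + (-3*(-2)*1)*2) = 5270 + 2*(-3 + (6*1)*2) = 5270 + 2*(-3 + 6*2) = 5270 + 2*(-3 + 12) = 5270 + 2*9 = 5270 + 18 = 5288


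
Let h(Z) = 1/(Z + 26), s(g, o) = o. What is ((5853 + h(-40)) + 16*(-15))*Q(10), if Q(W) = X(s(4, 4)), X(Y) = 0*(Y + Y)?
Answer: 0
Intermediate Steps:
h(Z) = 1/(26 + Z)
X(Y) = 0 (X(Y) = 0*(2*Y) = 0)
Q(W) = 0
((5853 + h(-40)) + 16*(-15))*Q(10) = ((5853 + 1/(26 - 40)) + 16*(-15))*0 = ((5853 + 1/(-14)) - 240)*0 = ((5853 - 1/14) - 240)*0 = (81941/14 - 240)*0 = (78581/14)*0 = 0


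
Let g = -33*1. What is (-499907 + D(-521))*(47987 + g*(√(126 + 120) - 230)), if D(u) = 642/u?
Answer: -14475151308053/521 + 8594922237*√246/521 ≈ -2.7525e+10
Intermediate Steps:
g = -33
(-499907 + D(-521))*(47987 + g*(√(126 + 120) - 230)) = (-499907 + 642/(-521))*(47987 - 33*(√(126 + 120) - 230)) = (-499907 + 642*(-1/521))*(47987 - 33*(√246 - 230)) = (-499907 - 642/521)*(47987 - 33*(-230 + √246)) = -260452189*(47987 + (7590 - 33*√246))/521 = -260452189*(55577 - 33*√246)/521 = -14475151308053/521 + 8594922237*√246/521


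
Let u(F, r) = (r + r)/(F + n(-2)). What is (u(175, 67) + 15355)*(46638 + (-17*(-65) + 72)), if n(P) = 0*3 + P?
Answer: 127022890435/173 ≈ 7.3424e+8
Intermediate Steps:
n(P) = P (n(P) = 0 + P = P)
u(F, r) = 2*r/(-2 + F) (u(F, r) = (r + r)/(F - 2) = (2*r)/(-2 + F) = 2*r/(-2 + F))
(u(175, 67) + 15355)*(46638 + (-17*(-65) + 72)) = (2*67/(-2 + 175) + 15355)*(46638 + (-17*(-65) + 72)) = (2*67/173 + 15355)*(46638 + (1105 + 72)) = (2*67*(1/173) + 15355)*(46638 + 1177) = (134/173 + 15355)*47815 = (2656549/173)*47815 = 127022890435/173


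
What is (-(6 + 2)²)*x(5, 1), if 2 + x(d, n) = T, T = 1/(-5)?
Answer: 704/5 ≈ 140.80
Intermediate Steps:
T = -⅕ (T = 1*(-⅕) = -⅕ ≈ -0.20000)
x(d, n) = -11/5 (x(d, n) = -2 - ⅕ = -11/5)
(-(6 + 2)²)*x(5, 1) = -(6 + 2)²*(-11/5) = -1*8²*(-11/5) = -1*64*(-11/5) = -64*(-11/5) = 704/5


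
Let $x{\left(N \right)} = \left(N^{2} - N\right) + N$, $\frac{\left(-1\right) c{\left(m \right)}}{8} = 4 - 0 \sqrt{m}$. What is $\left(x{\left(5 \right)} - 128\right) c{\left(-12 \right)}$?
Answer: $3296$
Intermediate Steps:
$c{\left(m \right)} = -32$ ($c{\left(m \right)} = - 8 \left(4 - 0 \sqrt{m}\right) = - 8 \left(4 - 0\right) = - 8 \left(4 + 0\right) = \left(-8\right) 4 = -32$)
$x{\left(N \right)} = N^{2}$
$\left(x{\left(5 \right)} - 128\right) c{\left(-12 \right)} = \left(5^{2} - 128\right) \left(-32\right) = \left(25 - 128\right) \left(-32\right) = \left(-103\right) \left(-32\right) = 3296$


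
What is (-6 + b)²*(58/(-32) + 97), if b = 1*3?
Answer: 13707/16 ≈ 856.69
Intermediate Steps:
b = 3
(-6 + b)²*(58/(-32) + 97) = (-6 + 3)²*(58/(-32) + 97) = (-3)²*(58*(-1/32) + 97) = 9*(-29/16 + 97) = 9*(1523/16) = 13707/16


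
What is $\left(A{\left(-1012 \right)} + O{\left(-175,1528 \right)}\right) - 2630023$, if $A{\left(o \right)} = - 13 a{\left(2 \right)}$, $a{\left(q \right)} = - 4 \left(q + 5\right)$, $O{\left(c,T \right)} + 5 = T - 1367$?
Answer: $-2629503$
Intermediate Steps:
$O{\left(c,T \right)} = -1372 + T$ ($O{\left(c,T \right)} = -5 + \left(T - 1367\right) = -5 + \left(-1367 + T\right) = -1372 + T$)
$a{\left(q \right)} = -20 - 4 q$ ($a{\left(q \right)} = - 4 \left(5 + q\right) = -20 - 4 q$)
$A{\left(o \right)} = 364$ ($A{\left(o \right)} = - 13 \left(-20 - 8\right) = \left(-13\right) \left(-28\right) = 364$)
$\left(A{\left(-1012 \right)} + O{\left(-175,1528 \right)}\right) - 2630023 = \left(364 + \left(-1372 + 1528\right)\right) - 2630023 = \left(364 + 156\right) - 2630023 = 520 - 2630023 = -2629503$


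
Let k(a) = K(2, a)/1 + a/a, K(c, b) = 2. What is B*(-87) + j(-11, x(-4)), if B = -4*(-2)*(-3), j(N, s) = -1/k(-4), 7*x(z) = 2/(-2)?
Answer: 6263/3 ≈ 2087.7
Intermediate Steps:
k(a) = 3 (k(a) = 2/1 + a/a = 2*1 + 1 = 2 + 1 = 3)
x(z) = -⅐ (x(z) = (2/(-2))/7 = (2*(-½))/7 = (⅐)*(-1) = -⅐)
j(N, s) = -⅓ (j(N, s) = -1/3 = -1*⅓ = -⅓)
B = -24 (B = 8*(-3) = -24)
B*(-87) + j(-11, x(-4)) = -24*(-87) - ⅓ = 2088 - ⅓ = 6263/3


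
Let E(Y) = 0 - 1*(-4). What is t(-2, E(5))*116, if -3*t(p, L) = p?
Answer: 232/3 ≈ 77.333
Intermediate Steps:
E(Y) = 4 (E(Y) = 0 + 4 = 4)
t(p, L) = -p/3
t(-2, E(5))*116 = -⅓*(-2)*116 = (⅔)*116 = 232/3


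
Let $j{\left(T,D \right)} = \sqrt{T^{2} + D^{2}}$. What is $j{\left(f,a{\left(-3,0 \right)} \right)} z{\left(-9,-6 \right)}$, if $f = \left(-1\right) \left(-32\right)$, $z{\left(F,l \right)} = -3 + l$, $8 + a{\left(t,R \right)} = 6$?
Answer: $- 18 \sqrt{257} \approx -288.56$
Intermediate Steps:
$a{\left(t,R \right)} = -2$ ($a{\left(t,R \right)} = -8 + 6 = -2$)
$f = 32$
$j{\left(T,D \right)} = \sqrt{D^{2} + T^{2}}$
$j{\left(f,a{\left(-3,0 \right)} \right)} z{\left(-9,-6 \right)} = \sqrt{\left(-2\right)^{2} + 32^{2}} \left(-3 - 6\right) = \sqrt{4 + 1024} \left(-9\right) = \sqrt{1028} \left(-9\right) = 2 \sqrt{257} \left(-9\right) = - 18 \sqrt{257}$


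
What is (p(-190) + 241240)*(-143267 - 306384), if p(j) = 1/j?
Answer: -20610022925949/190 ≈ -1.0847e+11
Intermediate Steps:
(p(-190) + 241240)*(-143267 - 306384) = (1/(-190) + 241240)*(-143267 - 306384) = (-1/190 + 241240)*(-449651) = (45835599/190)*(-449651) = -20610022925949/190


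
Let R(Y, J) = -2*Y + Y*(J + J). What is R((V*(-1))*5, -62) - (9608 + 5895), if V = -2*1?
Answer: -16763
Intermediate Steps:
V = -2
R(Y, J) = -2*Y + 2*J*Y (R(Y, J) = -2*Y + Y*(2*J) = -2*Y + 2*J*Y)
R((V*(-1))*5, -62) - (9608 + 5895) = 2*(-2*(-1)*5)*(-1 - 62) - (9608 + 5895) = 2*(2*5)*(-63) - 1*15503 = 2*10*(-63) - 15503 = -1260 - 15503 = -16763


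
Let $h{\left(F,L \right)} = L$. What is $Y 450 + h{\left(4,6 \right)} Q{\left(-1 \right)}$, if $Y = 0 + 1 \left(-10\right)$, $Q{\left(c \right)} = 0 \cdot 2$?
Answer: $-4500$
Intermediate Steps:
$Q{\left(c \right)} = 0$
$Y = -10$ ($Y = 0 - 10 = -10$)
$Y 450 + h{\left(4,6 \right)} Q{\left(-1 \right)} = \left(-10\right) 450 + 6 \cdot 0 = -4500 + 0 = -4500$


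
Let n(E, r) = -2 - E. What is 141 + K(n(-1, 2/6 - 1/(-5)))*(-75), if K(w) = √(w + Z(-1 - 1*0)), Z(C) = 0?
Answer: 141 - 75*I ≈ 141.0 - 75.0*I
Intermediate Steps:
K(w) = √w (K(w) = √(w + 0) = √w)
141 + K(n(-1, 2/6 - 1/(-5)))*(-75) = 141 + √(-2 - 1*(-1))*(-75) = 141 + √(-2 + 1)*(-75) = 141 + √(-1)*(-75) = 141 + I*(-75) = 141 - 75*I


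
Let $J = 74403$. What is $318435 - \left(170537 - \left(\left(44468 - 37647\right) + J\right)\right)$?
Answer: $229122$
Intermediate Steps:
$318435 - \left(170537 - \left(\left(44468 - 37647\right) + J\right)\right) = 318435 - \left(170537 - \left(\left(44468 - 37647\right) + 74403\right)\right) = 318435 - \left(170537 - \left(6821 + 74403\right)\right) = 318435 - \left(170537 - 81224\right) = 318435 - 89313 = 229122$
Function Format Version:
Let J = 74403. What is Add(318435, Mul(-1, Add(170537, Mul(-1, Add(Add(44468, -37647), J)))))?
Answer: 229122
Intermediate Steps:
Add(318435, Mul(-1, Add(170537, Mul(-1, Add(Add(44468, -37647), J))))) = Add(318435, Mul(-1, Add(170537, Mul(-1, Add(Add(44468, -37647), 74403))))) = Add(318435, Mul(-1, Add(170537, Mul(-1, Add(6821, 74403))))) = Add(318435, Mul(-1, Add(170537, Mul(-1, 81224)))) = Add(318435, Mul(-1, Add(170537, -81224))) = Add(318435, Mul(-1, 89313)) = Add(318435, -89313) = 229122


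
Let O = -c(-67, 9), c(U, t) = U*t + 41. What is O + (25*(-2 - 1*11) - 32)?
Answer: 205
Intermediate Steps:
c(U, t) = 41 + U*t
O = 562 (O = -(41 - 67*9) = -(41 - 603) = -1*(-562) = 562)
O + (25*(-2 - 1*11) - 32) = 562 + (25*(-2 - 1*11) - 32) = 562 + (25*(-2 - 11) - 32) = 562 + (25*(-13) - 32) = 562 + (-325 - 32) = 562 - 357 = 205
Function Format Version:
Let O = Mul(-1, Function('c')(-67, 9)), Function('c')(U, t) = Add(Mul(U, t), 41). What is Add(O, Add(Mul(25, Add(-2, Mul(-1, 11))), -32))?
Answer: 205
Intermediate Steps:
Function('c')(U, t) = Add(41, Mul(U, t))
O = 562 (O = Mul(-1, Add(41, Mul(-67, 9))) = Mul(-1, Add(41, -603)) = Mul(-1, -562) = 562)
Add(O, Add(Mul(25, Add(-2, Mul(-1, 11))), -32)) = Add(562, Add(Mul(25, Add(-2, Mul(-1, 11))), -32)) = Add(562, Add(Mul(25, Add(-2, -11)), -32)) = Add(562, Add(Mul(25, -13), -32)) = Add(562, Add(-325, -32)) = Add(562, -357) = 205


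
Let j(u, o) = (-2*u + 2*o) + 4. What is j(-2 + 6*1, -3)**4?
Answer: 10000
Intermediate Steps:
j(u, o) = 4 - 2*u + 2*o
j(-2 + 6*1, -3)**4 = (4 - 2*(-2 + 6*1) + 2*(-3))**4 = (4 - 2*(-2 + 6) - 6)**4 = (4 - 2*4 - 6)**4 = (4 - 8 - 6)**4 = (-10)**4 = 10000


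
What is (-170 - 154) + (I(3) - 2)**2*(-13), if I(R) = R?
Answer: -337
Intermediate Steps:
(-170 - 154) + (I(3) - 2)**2*(-13) = (-170 - 154) + (3 - 2)**2*(-13) = -324 + 1**2*(-13) = -324 + 1*(-13) = -324 - 13 = -337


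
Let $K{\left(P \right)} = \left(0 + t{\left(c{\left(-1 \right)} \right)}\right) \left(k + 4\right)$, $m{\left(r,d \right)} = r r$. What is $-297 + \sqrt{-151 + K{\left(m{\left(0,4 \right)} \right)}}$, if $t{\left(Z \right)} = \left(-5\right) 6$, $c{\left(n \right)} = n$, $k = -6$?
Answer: $-297 + i \sqrt{91} \approx -297.0 + 9.5394 i$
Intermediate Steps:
$m{\left(r,d \right)} = r^{2}$
$t{\left(Z \right)} = -30$
$K{\left(P \right)} = 60$ ($K{\left(P \right)} = \left(0 - 30\right) \left(-6 + 4\right) = \left(-30\right) \left(-2\right) = 60$)
$-297 + \sqrt{-151 + K{\left(m{\left(0,4 \right)} \right)}} = -297 + \sqrt{-151 + 60} = -297 + \sqrt{-91} = -297 + i \sqrt{91}$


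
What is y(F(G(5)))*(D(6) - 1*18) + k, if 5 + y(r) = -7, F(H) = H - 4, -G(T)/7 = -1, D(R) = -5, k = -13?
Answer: 263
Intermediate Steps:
G(T) = 7 (G(T) = -7*(-1) = 7)
F(H) = -4 + H
y(r) = -12 (y(r) = -5 - 7 = -12)
y(F(G(5)))*(D(6) - 1*18) + k = -12*(-5 - 1*18) - 13 = -12*(-5 - 18) - 13 = -12*(-23) - 13 = 276 - 13 = 263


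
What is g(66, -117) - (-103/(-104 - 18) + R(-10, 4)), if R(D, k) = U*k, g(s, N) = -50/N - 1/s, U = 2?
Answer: -661976/78507 ≈ -8.4321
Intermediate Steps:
g(s, N) = -1/s - 50/N
R(D, k) = 2*k
g(66, -117) - (-103/(-104 - 18) + R(-10, 4)) = (-1/66 - 50/(-117)) - (-103/(-104 - 18) + 2*4) = (-1*1/66 - 50*(-1/117)) - (-103/(-122) + 8) = (-1/66 + 50/117) - (-103*(-1/122) + 8) = 1061/2574 - (103/122 + 8) = 1061/2574 - 1*1079/122 = 1061/2574 - 1079/122 = -661976/78507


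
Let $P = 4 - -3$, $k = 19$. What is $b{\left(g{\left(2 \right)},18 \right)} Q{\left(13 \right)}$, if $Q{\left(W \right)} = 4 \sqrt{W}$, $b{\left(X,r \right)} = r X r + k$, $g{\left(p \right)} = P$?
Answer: $9148 \sqrt{13} \approx 32984.0$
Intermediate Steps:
$P = 7$ ($P = 4 + 3 = 7$)
$g{\left(p \right)} = 7$
$b{\left(X,r \right)} = 19 + X r^{2}$ ($b{\left(X,r \right)} = r X r + 19 = X r r + 19 = X r^{2} + 19 = 19 + X r^{2}$)
$b{\left(g{\left(2 \right)},18 \right)} Q{\left(13 \right)} = \left(19 + 7 \cdot 18^{2}\right) 4 \sqrt{13} = \left(19 + 7 \cdot 324\right) 4 \sqrt{13} = \left(19 + 2268\right) 4 \sqrt{13} = 2287 \cdot 4 \sqrt{13} = 9148 \sqrt{13}$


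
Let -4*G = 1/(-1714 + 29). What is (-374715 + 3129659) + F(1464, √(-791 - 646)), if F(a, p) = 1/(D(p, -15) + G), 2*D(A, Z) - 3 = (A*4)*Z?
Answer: 161857415604943013164/58751617312321 + 1362828000*I*√1437/58751617312321 ≈ 2.7549e+6 + 0.00087932*I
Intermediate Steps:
D(A, Z) = 3/2 + 2*A*Z (D(A, Z) = 3/2 + ((A*4)*Z)/2 = 3/2 + ((4*A)*Z)/2 = 3/2 + (4*A*Z)/2 = 3/2 + 2*A*Z)
G = 1/6740 (G = -1/(4*(-1714 + 29)) = -¼/(-1685) = -¼*(-1/1685) = 1/6740 ≈ 0.00014837)
F(a, p) = 1/(10111/6740 - 30*p) (F(a, p) = 1/((3/2 + 2*p*(-15)) + 1/6740) = 1/((3/2 - 30*p) + 1/6740) = 1/(10111/6740 - 30*p))
(-374715 + 3129659) + F(1464, √(-791 - 646)) = (-374715 + 3129659) + 6740/(10111 - 202200*√(-791 - 646)) = 2754944 + 6740/(10111 - 202200*I*√1437)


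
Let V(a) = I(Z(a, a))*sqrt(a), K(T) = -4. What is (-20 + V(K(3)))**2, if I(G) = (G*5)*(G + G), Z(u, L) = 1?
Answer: -800*I ≈ -800.0*I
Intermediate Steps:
I(G) = 10*G**2 (I(G) = (5*G)*(2*G) = 10*G**2)
V(a) = 10*sqrt(a) (V(a) = (10*1**2)*sqrt(a) = (10*1)*sqrt(a) = 10*sqrt(a))
(-20 + V(K(3)))**2 = (-20 + 10*sqrt(-4))**2 = (-20 + 10*(2*I))**2 = (-20 + 20*I)**2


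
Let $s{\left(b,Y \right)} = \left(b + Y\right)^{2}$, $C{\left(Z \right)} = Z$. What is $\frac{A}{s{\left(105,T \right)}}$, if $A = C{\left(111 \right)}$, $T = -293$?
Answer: $\frac{111}{35344} \approx 0.0031406$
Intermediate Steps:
$s{\left(b,Y \right)} = \left(Y + b\right)^{2}$
$A = 111$
$\frac{A}{s{\left(105,T \right)}} = \frac{111}{\left(-293 + 105\right)^{2}} = \frac{111}{\left(-188\right)^{2}} = \frac{111}{35344}$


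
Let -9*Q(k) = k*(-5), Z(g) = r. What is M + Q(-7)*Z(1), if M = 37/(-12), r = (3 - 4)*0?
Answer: -37/12 ≈ -3.0833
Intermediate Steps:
r = 0 (r = -1*0 = 0)
M = -37/12 (M = 37*(-1/12) = -37/12 ≈ -3.0833)
Z(g) = 0
Q(k) = 5*k/9 (Q(k) = -k*(-5)/9 = -(-5)*k/9 = 5*k/9)
M + Q(-7)*Z(1) = -37/12 + ((5/9)*(-7))*0 = -37/12 - 35/9*0 = -37/12 + 0 = -37/12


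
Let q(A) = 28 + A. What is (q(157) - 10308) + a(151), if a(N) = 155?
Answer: -9968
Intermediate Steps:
(q(157) - 10308) + a(151) = ((28 + 157) - 10308) + 155 = (185 - 10308) + 155 = -10123 + 155 = -9968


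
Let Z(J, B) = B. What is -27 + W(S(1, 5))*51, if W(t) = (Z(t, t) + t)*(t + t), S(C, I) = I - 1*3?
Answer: 789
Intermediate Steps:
S(C, I) = -3 + I (S(C, I) = I - 3 = -3 + I)
W(t) = 4*t² (W(t) = (t + t)*(t + t) = (2*t)*(2*t) = 4*t²)
-27 + W(S(1, 5))*51 = -27 + (4*(-3 + 5)²)*51 = -27 + (4*2²)*51 = -27 + (4*4)*51 = -27 + 16*51 = -27 + 816 = 789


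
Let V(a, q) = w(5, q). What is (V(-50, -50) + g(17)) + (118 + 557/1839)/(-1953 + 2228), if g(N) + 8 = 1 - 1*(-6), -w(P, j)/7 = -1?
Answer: 3251909/505725 ≈ 6.4302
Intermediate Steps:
w(P, j) = 7 (w(P, j) = -7*(-1) = 7)
g(N) = -1 (g(N) = -8 + (1 - 1*(-6)) = -8 + (1 + 6) = -8 + 7 = -1)
V(a, q) = 7
(V(-50, -50) + g(17)) + (118 + 557/1839)/(-1953 + 2228) = (7 - 1) + (118 + 557/1839)/(-1953 + 2228) = 6 + (118 + 557*(1/1839))/275 = 6 + (118 + 557/1839)*(1/275) = 6 + (217559/1839)*(1/275) = 6 + 217559/505725 = 3251909/505725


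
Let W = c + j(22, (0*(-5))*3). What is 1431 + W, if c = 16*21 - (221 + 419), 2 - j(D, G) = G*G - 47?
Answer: 1176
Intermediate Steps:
j(D, G) = 49 - G**2 (j(D, G) = 2 - (G*G - 47) = 2 - (G**2 - 47) = 2 - (-47 + G**2) = 2 + (47 - G**2) = 49 - G**2)
c = -304 (c = 336 - 1*640 = 336 - 640 = -304)
W = -255 (W = -304 + (49 - ((0*(-5))*3)**2) = -304 + (49 - (0*3)**2) = -304 + (49 - 1*0**2) = -304 + (49 - 1*0) = -304 + (49 + 0) = -304 + 49 = -255)
1431 + W = 1431 - 255 = 1176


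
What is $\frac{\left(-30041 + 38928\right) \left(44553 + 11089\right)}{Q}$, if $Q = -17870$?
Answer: $- \frac{247245227}{8935} \approx -27672.0$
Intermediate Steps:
$\frac{\left(-30041 + 38928\right) \left(44553 + 11089\right)}{Q} = \frac{\left(-30041 + 38928\right) \left(44553 + 11089\right)}{-17870} = 8887 \cdot 55642 \left(- \frac{1}{17870}\right) = 494490454 \left(- \frac{1}{17870}\right) = - \frac{247245227}{8935}$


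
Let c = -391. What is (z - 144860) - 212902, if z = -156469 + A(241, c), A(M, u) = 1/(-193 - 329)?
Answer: -268428583/522 ≈ -5.1423e+5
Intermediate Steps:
A(M, u) = -1/522 (A(M, u) = 1/(-522) = -1/522)
z = -81676819/522 (z = -156469 - 1/522 = -81676819/522 ≈ -1.5647e+5)
(z - 144860) - 212902 = (-81676819/522 - 144860) - 212902 = -157293739/522 - 212902 = -268428583/522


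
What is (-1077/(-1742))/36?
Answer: 359/20904 ≈ 0.017174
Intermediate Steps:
(-1077/(-1742))/36 = (-1077*(-1/1742))/36 = (1/36)*(1077/1742) = 359/20904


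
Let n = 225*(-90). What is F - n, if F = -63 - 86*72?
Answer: 13995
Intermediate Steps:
F = -6255 (F = -63 - 6192 = -6255)
n = -20250
F - n = -6255 - 1*(-20250) = -6255 + 20250 = 13995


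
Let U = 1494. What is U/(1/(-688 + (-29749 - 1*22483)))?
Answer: -79062480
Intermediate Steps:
U/(1/(-688 + (-29749 - 1*22483))) = 1494/(1/(-688 + (-29749 - 1*22483))) = 1494/(1/(-688 + (-29749 - 22483))) = 1494/(1/(-688 - 52232)) = 1494/(1/(-52920)) = 1494/(-1/52920) = 1494*(-52920) = -79062480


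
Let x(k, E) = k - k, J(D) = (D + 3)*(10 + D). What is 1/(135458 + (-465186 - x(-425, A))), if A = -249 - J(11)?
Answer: -1/329728 ≈ -3.0328e-6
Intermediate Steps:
J(D) = (3 + D)*(10 + D)
A = -543 (A = -249 - (30 + 11**2 + 13*11) = -249 - (30 + 121 + 143) = -249 - 1*294 = -249 - 294 = -543)
x(k, E) = 0
1/(135458 + (-465186 - x(-425, A))) = 1/(135458 + (-465186 - 1*0)) = 1/(135458 + (-465186 + 0)) = 1/(135458 - 465186) = 1/(-329728) = -1/329728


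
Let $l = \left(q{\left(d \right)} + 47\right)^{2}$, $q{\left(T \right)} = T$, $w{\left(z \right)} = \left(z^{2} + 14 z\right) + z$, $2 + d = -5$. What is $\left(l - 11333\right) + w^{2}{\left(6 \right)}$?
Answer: $6143$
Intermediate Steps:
$d = -7$ ($d = -2 - 5 = -7$)
$w{\left(z \right)} = z^{2} + 15 z$
$l = 1600$ ($l = \left(-7 + 47\right)^{2} = 40^{2} = 1600$)
$\left(l - 11333\right) + w^{2}{\left(6 \right)} = \left(1600 - 11333\right) + \left(6 \left(15 + 6\right)\right)^{2} = -9733 + \left(6 \cdot 21\right)^{2} = -9733 + 126^{2} = -9733 + 15876 = 6143$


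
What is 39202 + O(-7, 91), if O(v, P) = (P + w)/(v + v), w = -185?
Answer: 274461/7 ≈ 39209.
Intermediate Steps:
O(v, P) = (-185 + P)/(2*v) (O(v, P) = (P - 185)/(v + v) = (-185 + P)/((2*v)) = (-185 + P)*(1/(2*v)) = (-185 + P)/(2*v))
39202 + O(-7, 91) = 39202 + (½)*(-185 + 91)/(-7) = 39202 + (½)*(-⅐)*(-94) = 39202 + 47/7 = 274461/7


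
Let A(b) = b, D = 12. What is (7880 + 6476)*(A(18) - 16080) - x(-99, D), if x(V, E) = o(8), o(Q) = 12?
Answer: -230586084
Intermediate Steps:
x(V, E) = 12
(7880 + 6476)*(A(18) - 16080) - x(-99, D) = (7880 + 6476)*(18 - 16080) - 1*12 = 14356*(-16062) - 12 = -230586072 - 12 = -230586084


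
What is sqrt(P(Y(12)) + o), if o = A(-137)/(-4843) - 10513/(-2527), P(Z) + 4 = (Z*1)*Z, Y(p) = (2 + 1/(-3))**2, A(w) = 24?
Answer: 2*sqrt(66131318479513)/5797071 ≈ 2.8056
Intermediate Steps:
Y(p) = 25/9 (Y(p) = (2 + 1*(-1/3))**2 = (2 - 1/3)**2 = (5/3)**2 = 25/9)
P(Z) = -4 + Z**2 (P(Z) = -4 + (Z*1)*Z = -4 + Z*Z = -4 + Z**2)
o = 50853811/12238261 (o = 24/(-4843) - 10513/(-2527) = 24*(-1/4843) - 10513*(-1/2527) = -24/4843 + 10513/2527 = 50853811/12238261 ≈ 4.1553)
sqrt(P(Y(12)) + o) = sqrt((-4 + (25/9)**2) + 50853811/12238261) = sqrt((-4 + 625/81) + 50853811/12238261) = sqrt(301/81 + 50853811/12238261) = sqrt(7802875252/991299141) = 2*sqrt(66131318479513)/5797071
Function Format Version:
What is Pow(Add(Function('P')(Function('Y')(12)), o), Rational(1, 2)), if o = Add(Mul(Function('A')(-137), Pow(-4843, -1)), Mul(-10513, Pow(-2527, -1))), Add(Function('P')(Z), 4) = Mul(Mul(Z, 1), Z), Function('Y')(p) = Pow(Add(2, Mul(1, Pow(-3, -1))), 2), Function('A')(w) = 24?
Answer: Mul(Rational(2, 5797071), Pow(66131318479513, Rational(1, 2))) ≈ 2.8056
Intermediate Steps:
Function('Y')(p) = Rational(25, 9) (Function('Y')(p) = Pow(Add(2, Mul(1, Rational(-1, 3))), 2) = Pow(Add(2, Rational(-1, 3)), 2) = Pow(Rational(5, 3), 2) = Rational(25, 9))
Function('P')(Z) = Add(-4, Pow(Z, 2)) (Function('P')(Z) = Add(-4, Mul(Mul(Z, 1), Z)) = Add(-4, Mul(Z, Z)) = Add(-4, Pow(Z, 2)))
o = Rational(50853811, 12238261) (o = Add(Mul(24, Pow(-4843, -1)), Mul(-10513, Pow(-2527, -1))) = Add(Mul(24, Rational(-1, 4843)), Mul(-10513, Rational(-1, 2527))) = Add(Rational(-24, 4843), Rational(10513, 2527)) = Rational(50853811, 12238261) ≈ 4.1553)
Pow(Add(Function('P')(Function('Y')(12)), o), Rational(1, 2)) = Pow(Add(Add(-4, Pow(Rational(25, 9), 2)), Rational(50853811, 12238261)), Rational(1, 2)) = Pow(Add(Add(-4, Rational(625, 81)), Rational(50853811, 12238261)), Rational(1, 2)) = Pow(Add(Rational(301, 81), Rational(50853811, 12238261)), Rational(1, 2)) = Pow(Rational(7802875252, 991299141), Rational(1, 2)) = Mul(Rational(2, 5797071), Pow(66131318479513, Rational(1, 2)))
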